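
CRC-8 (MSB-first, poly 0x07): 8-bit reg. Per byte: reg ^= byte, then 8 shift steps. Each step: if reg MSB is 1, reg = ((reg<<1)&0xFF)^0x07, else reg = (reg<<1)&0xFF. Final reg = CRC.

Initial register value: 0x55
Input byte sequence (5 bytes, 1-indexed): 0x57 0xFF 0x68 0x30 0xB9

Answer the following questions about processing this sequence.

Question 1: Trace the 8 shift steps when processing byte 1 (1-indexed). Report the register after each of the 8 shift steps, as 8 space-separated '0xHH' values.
Register before byte 1: 0x55
After XOR with byte 0x57: 0x02

Answer: 0x04 0x08 0x10 0x20 0x40 0x80 0x07 0x0E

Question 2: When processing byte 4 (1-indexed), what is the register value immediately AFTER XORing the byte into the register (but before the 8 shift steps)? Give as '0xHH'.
Answer: 0x2E

Derivation:
Register before byte 4: 0x1E
Byte 4: 0x30
0x1E XOR 0x30 = 0x2E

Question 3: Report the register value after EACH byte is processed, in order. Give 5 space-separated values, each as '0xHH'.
0x0E 0xD9 0x1E 0xCA 0x5E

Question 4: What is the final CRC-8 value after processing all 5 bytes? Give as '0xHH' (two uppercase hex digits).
After byte 1 (0x57): reg=0x0E
After byte 2 (0xFF): reg=0xD9
After byte 3 (0x68): reg=0x1E
After byte 4 (0x30): reg=0xCA
After byte 5 (0xB9): reg=0x5E

Answer: 0x5E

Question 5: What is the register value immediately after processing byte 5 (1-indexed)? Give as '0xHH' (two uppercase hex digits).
After byte 1 (0x57): reg=0x0E
After byte 2 (0xFF): reg=0xD9
After byte 3 (0x68): reg=0x1E
After byte 4 (0x30): reg=0xCA
After byte 5 (0xB9): reg=0x5E

Answer: 0x5E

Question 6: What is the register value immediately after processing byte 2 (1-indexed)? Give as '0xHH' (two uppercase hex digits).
After byte 1 (0x57): reg=0x0E
After byte 2 (0xFF): reg=0xD9

Answer: 0xD9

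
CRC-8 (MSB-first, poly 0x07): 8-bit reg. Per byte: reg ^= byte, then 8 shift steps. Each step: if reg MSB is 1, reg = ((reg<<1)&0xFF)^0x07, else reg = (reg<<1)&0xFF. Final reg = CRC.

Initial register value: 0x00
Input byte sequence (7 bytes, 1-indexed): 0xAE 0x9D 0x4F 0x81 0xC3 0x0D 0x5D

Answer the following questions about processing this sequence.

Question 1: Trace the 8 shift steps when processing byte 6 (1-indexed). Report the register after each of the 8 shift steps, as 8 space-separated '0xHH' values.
Answer: 0x42 0x84 0x0F 0x1E 0x3C 0x78 0xF0 0xE7

Derivation:
After byte 1 (0xAE): reg=0x43
After byte 2 (0x9D): reg=0x14
After byte 3 (0x4F): reg=0x86
After byte 4 (0x81): reg=0x15
After byte 5 (0xC3): reg=0x2C
Register before byte 6: 0x2C
After XOR with byte 0x0D: 0x21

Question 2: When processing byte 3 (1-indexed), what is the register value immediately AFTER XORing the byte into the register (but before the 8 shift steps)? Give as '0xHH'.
Register before byte 3: 0x14
Byte 3: 0x4F
0x14 XOR 0x4F = 0x5B

Answer: 0x5B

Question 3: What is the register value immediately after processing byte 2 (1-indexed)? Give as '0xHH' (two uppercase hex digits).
Answer: 0x14

Derivation:
After byte 1 (0xAE): reg=0x43
After byte 2 (0x9D): reg=0x14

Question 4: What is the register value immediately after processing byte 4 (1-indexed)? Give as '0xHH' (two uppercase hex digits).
After byte 1 (0xAE): reg=0x43
After byte 2 (0x9D): reg=0x14
After byte 3 (0x4F): reg=0x86
After byte 4 (0x81): reg=0x15

Answer: 0x15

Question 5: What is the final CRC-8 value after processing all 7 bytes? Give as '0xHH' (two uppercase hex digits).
After byte 1 (0xAE): reg=0x43
After byte 2 (0x9D): reg=0x14
After byte 3 (0x4F): reg=0x86
After byte 4 (0x81): reg=0x15
After byte 5 (0xC3): reg=0x2C
After byte 6 (0x0D): reg=0xE7
After byte 7 (0x5D): reg=0x2F

Answer: 0x2F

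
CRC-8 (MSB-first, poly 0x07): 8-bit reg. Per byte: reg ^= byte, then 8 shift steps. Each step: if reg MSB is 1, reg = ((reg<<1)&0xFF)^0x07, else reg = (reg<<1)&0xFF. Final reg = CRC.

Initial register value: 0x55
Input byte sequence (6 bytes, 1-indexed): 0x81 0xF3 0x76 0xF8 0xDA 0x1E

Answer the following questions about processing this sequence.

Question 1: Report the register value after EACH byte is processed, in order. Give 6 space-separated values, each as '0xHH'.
0x22 0x39 0xEA 0x7E 0x75 0x16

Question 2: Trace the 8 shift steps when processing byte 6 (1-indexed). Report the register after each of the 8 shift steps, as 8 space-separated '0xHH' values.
After byte 1 (0x81): reg=0x22
After byte 2 (0xF3): reg=0x39
After byte 3 (0x76): reg=0xEA
After byte 4 (0xF8): reg=0x7E
After byte 5 (0xDA): reg=0x75
Register before byte 6: 0x75
After XOR with byte 0x1E: 0x6B

Answer: 0xD6 0xAB 0x51 0xA2 0x43 0x86 0x0B 0x16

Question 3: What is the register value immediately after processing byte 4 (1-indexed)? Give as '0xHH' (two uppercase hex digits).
Answer: 0x7E

Derivation:
After byte 1 (0x81): reg=0x22
After byte 2 (0xF3): reg=0x39
After byte 3 (0x76): reg=0xEA
After byte 4 (0xF8): reg=0x7E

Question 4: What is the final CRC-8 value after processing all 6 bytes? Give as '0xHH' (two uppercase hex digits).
Answer: 0x16

Derivation:
After byte 1 (0x81): reg=0x22
After byte 2 (0xF3): reg=0x39
After byte 3 (0x76): reg=0xEA
After byte 4 (0xF8): reg=0x7E
After byte 5 (0xDA): reg=0x75
After byte 6 (0x1E): reg=0x16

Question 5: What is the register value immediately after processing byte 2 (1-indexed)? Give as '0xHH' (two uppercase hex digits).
After byte 1 (0x81): reg=0x22
After byte 2 (0xF3): reg=0x39

Answer: 0x39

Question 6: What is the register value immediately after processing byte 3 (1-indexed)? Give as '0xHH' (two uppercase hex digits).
Answer: 0xEA

Derivation:
After byte 1 (0x81): reg=0x22
After byte 2 (0xF3): reg=0x39
After byte 3 (0x76): reg=0xEA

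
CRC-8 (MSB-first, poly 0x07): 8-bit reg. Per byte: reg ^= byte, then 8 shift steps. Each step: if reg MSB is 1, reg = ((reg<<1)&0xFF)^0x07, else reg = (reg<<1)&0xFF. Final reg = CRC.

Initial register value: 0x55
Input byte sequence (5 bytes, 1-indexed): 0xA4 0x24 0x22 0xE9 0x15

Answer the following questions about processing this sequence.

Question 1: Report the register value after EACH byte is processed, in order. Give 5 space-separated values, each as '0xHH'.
0xD9 0xFD 0x13 0xE8 0xFD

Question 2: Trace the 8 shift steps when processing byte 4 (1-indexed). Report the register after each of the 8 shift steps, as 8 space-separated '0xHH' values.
Answer: 0xF3 0xE1 0xC5 0x8D 0x1D 0x3A 0x74 0xE8

Derivation:
After byte 1 (0xA4): reg=0xD9
After byte 2 (0x24): reg=0xFD
After byte 3 (0x22): reg=0x13
Register before byte 4: 0x13
After XOR with byte 0xE9: 0xFA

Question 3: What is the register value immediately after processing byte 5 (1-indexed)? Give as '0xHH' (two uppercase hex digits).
Answer: 0xFD

Derivation:
After byte 1 (0xA4): reg=0xD9
After byte 2 (0x24): reg=0xFD
After byte 3 (0x22): reg=0x13
After byte 4 (0xE9): reg=0xE8
After byte 5 (0x15): reg=0xFD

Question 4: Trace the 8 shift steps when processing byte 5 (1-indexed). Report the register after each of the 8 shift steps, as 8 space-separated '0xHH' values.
After byte 1 (0xA4): reg=0xD9
After byte 2 (0x24): reg=0xFD
After byte 3 (0x22): reg=0x13
After byte 4 (0xE9): reg=0xE8
Register before byte 5: 0xE8
After XOR with byte 0x15: 0xFD

Answer: 0xFD 0xFD 0xFD 0xFD 0xFD 0xFD 0xFD 0xFD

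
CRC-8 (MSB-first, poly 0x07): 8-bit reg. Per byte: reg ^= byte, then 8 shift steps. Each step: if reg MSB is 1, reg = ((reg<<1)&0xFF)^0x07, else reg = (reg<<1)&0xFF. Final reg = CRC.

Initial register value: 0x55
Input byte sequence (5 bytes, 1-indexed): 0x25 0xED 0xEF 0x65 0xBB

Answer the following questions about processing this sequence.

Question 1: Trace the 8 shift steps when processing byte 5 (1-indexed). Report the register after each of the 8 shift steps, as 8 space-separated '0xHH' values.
Answer: 0xD4 0xAF 0x59 0xB2 0x63 0xC6 0x8B 0x11

Derivation:
After byte 1 (0x25): reg=0x57
After byte 2 (0xED): reg=0x2F
After byte 3 (0xEF): reg=0x4E
After byte 4 (0x65): reg=0xD1
Register before byte 5: 0xD1
After XOR with byte 0xBB: 0x6A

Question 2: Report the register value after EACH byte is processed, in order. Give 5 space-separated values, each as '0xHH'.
0x57 0x2F 0x4E 0xD1 0x11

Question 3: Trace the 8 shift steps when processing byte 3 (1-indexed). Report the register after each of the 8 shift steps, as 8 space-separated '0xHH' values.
Answer: 0x87 0x09 0x12 0x24 0x48 0x90 0x27 0x4E

Derivation:
After byte 1 (0x25): reg=0x57
After byte 2 (0xED): reg=0x2F
Register before byte 3: 0x2F
After XOR with byte 0xEF: 0xC0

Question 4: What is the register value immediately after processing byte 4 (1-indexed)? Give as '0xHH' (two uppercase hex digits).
Answer: 0xD1

Derivation:
After byte 1 (0x25): reg=0x57
After byte 2 (0xED): reg=0x2F
After byte 3 (0xEF): reg=0x4E
After byte 4 (0x65): reg=0xD1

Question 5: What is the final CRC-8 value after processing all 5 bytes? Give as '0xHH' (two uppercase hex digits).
After byte 1 (0x25): reg=0x57
After byte 2 (0xED): reg=0x2F
After byte 3 (0xEF): reg=0x4E
After byte 4 (0x65): reg=0xD1
After byte 5 (0xBB): reg=0x11

Answer: 0x11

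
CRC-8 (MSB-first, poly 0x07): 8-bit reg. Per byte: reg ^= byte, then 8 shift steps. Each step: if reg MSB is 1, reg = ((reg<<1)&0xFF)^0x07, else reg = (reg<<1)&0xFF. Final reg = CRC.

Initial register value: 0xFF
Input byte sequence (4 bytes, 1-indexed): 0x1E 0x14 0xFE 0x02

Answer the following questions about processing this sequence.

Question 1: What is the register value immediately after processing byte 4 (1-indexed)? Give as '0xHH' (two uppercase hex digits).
After byte 1 (0x1E): reg=0xA9
After byte 2 (0x14): reg=0x3A
After byte 3 (0xFE): reg=0x52
After byte 4 (0x02): reg=0xB7

Answer: 0xB7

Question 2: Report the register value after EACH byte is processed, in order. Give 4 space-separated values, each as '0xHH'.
0xA9 0x3A 0x52 0xB7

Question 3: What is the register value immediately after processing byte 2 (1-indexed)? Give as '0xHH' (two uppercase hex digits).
Answer: 0x3A

Derivation:
After byte 1 (0x1E): reg=0xA9
After byte 2 (0x14): reg=0x3A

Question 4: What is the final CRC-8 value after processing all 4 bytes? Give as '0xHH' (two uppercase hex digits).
After byte 1 (0x1E): reg=0xA9
After byte 2 (0x14): reg=0x3A
After byte 3 (0xFE): reg=0x52
After byte 4 (0x02): reg=0xB7

Answer: 0xB7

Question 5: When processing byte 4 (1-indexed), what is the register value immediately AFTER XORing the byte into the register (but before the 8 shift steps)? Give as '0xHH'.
Answer: 0x50

Derivation:
Register before byte 4: 0x52
Byte 4: 0x02
0x52 XOR 0x02 = 0x50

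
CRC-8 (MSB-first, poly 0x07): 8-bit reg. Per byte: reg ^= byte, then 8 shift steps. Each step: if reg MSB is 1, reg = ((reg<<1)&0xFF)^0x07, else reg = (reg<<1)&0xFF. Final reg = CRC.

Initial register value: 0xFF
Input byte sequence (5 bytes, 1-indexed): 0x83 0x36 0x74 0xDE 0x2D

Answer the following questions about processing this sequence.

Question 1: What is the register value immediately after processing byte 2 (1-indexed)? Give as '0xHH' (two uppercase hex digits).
Answer: 0xDC

Derivation:
After byte 1 (0x83): reg=0x73
After byte 2 (0x36): reg=0xDC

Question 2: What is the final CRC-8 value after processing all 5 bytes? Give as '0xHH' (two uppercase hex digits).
After byte 1 (0x83): reg=0x73
After byte 2 (0x36): reg=0xDC
After byte 3 (0x74): reg=0x51
After byte 4 (0xDE): reg=0xA4
After byte 5 (0x2D): reg=0xB6

Answer: 0xB6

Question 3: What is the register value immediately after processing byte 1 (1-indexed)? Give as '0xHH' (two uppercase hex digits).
After byte 1 (0x83): reg=0x73

Answer: 0x73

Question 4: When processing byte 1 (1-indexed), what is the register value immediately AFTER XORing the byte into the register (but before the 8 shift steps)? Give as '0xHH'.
Register before byte 1: 0xFF
Byte 1: 0x83
0xFF XOR 0x83 = 0x7C

Answer: 0x7C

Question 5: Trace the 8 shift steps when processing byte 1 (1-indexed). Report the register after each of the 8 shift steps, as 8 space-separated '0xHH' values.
Register before byte 1: 0xFF
After XOR with byte 0x83: 0x7C

Answer: 0xF8 0xF7 0xE9 0xD5 0xAD 0x5D 0xBA 0x73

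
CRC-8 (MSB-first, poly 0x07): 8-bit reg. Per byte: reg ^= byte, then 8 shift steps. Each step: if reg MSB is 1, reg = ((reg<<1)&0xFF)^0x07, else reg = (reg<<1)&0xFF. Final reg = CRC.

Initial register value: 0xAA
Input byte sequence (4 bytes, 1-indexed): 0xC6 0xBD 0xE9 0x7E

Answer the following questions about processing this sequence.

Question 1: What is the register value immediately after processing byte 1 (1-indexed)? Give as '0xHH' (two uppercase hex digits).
After byte 1 (0xC6): reg=0x03

Answer: 0x03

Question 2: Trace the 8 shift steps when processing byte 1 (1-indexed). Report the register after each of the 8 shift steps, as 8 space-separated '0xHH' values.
Answer: 0xD8 0xB7 0x69 0xD2 0xA3 0x41 0x82 0x03

Derivation:
Register before byte 1: 0xAA
After XOR with byte 0xC6: 0x6C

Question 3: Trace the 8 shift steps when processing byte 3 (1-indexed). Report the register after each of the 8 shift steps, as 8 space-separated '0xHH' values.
After byte 1 (0xC6): reg=0x03
After byte 2 (0xBD): reg=0x33
Register before byte 3: 0x33
After XOR with byte 0xE9: 0xDA

Answer: 0xB3 0x61 0xC2 0x83 0x01 0x02 0x04 0x08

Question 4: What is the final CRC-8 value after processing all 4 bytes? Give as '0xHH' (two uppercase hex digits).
After byte 1 (0xC6): reg=0x03
After byte 2 (0xBD): reg=0x33
After byte 3 (0xE9): reg=0x08
After byte 4 (0x7E): reg=0x45

Answer: 0x45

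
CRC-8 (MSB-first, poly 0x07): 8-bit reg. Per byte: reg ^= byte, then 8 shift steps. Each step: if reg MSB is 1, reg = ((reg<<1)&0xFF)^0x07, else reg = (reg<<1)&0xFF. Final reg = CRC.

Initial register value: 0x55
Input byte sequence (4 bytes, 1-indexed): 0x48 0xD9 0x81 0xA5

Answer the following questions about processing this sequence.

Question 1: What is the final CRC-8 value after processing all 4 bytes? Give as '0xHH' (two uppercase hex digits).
After byte 1 (0x48): reg=0x53
After byte 2 (0xD9): reg=0xBF
After byte 3 (0x81): reg=0xBA
After byte 4 (0xA5): reg=0x5D

Answer: 0x5D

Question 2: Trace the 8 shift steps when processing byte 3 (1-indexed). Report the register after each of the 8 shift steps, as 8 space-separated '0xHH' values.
After byte 1 (0x48): reg=0x53
After byte 2 (0xD9): reg=0xBF
Register before byte 3: 0xBF
After XOR with byte 0x81: 0x3E

Answer: 0x7C 0xF8 0xF7 0xE9 0xD5 0xAD 0x5D 0xBA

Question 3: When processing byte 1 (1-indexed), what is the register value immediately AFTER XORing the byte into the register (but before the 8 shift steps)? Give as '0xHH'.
Register before byte 1: 0x55
Byte 1: 0x48
0x55 XOR 0x48 = 0x1D

Answer: 0x1D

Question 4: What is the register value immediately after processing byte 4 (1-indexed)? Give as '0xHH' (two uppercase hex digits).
After byte 1 (0x48): reg=0x53
After byte 2 (0xD9): reg=0xBF
After byte 3 (0x81): reg=0xBA
After byte 4 (0xA5): reg=0x5D

Answer: 0x5D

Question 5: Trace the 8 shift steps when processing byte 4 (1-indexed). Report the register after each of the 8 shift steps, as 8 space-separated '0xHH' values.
Answer: 0x3E 0x7C 0xF8 0xF7 0xE9 0xD5 0xAD 0x5D

Derivation:
After byte 1 (0x48): reg=0x53
After byte 2 (0xD9): reg=0xBF
After byte 3 (0x81): reg=0xBA
Register before byte 4: 0xBA
After XOR with byte 0xA5: 0x1F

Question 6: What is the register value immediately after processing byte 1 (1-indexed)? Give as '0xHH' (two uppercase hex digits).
After byte 1 (0x48): reg=0x53

Answer: 0x53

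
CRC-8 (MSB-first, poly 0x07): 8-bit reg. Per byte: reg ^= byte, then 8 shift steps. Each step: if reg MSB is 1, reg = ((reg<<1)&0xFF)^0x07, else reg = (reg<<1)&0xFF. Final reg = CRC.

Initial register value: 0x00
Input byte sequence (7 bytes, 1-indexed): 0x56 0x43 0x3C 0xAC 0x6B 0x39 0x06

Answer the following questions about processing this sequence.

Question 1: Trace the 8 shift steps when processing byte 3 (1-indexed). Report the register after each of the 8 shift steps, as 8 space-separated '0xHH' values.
After byte 1 (0x56): reg=0xA5
After byte 2 (0x43): reg=0xBC
Register before byte 3: 0xBC
After XOR with byte 0x3C: 0x80

Answer: 0x07 0x0E 0x1C 0x38 0x70 0xE0 0xC7 0x89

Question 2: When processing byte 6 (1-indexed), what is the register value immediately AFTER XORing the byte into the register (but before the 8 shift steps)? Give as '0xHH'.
Register before byte 6: 0xF9
Byte 6: 0x39
0xF9 XOR 0x39 = 0xC0

Answer: 0xC0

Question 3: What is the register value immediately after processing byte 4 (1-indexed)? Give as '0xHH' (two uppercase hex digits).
After byte 1 (0x56): reg=0xA5
After byte 2 (0x43): reg=0xBC
After byte 3 (0x3C): reg=0x89
After byte 4 (0xAC): reg=0xFB

Answer: 0xFB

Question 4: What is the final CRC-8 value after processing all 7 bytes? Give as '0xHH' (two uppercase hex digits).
Answer: 0xFF

Derivation:
After byte 1 (0x56): reg=0xA5
After byte 2 (0x43): reg=0xBC
After byte 3 (0x3C): reg=0x89
After byte 4 (0xAC): reg=0xFB
After byte 5 (0x6B): reg=0xF9
After byte 6 (0x39): reg=0x4E
After byte 7 (0x06): reg=0xFF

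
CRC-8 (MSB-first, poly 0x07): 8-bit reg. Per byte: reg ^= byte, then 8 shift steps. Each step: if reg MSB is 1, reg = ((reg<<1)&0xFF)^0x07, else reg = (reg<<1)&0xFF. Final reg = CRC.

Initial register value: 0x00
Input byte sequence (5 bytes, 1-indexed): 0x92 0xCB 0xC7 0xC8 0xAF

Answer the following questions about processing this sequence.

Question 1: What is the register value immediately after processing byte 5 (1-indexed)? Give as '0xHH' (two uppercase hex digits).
After byte 1 (0x92): reg=0xF7
After byte 2 (0xCB): reg=0xB4
After byte 3 (0xC7): reg=0x5E
After byte 4 (0xC8): reg=0xEB
After byte 5 (0xAF): reg=0xDB

Answer: 0xDB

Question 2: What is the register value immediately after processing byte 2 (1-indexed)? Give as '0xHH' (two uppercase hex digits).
After byte 1 (0x92): reg=0xF7
After byte 2 (0xCB): reg=0xB4

Answer: 0xB4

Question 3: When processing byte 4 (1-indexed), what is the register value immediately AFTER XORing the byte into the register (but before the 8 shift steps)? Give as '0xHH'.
Answer: 0x96

Derivation:
Register before byte 4: 0x5E
Byte 4: 0xC8
0x5E XOR 0xC8 = 0x96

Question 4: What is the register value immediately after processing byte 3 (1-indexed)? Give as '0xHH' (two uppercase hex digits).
After byte 1 (0x92): reg=0xF7
After byte 2 (0xCB): reg=0xB4
After byte 3 (0xC7): reg=0x5E

Answer: 0x5E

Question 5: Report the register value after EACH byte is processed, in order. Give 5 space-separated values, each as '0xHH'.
0xF7 0xB4 0x5E 0xEB 0xDB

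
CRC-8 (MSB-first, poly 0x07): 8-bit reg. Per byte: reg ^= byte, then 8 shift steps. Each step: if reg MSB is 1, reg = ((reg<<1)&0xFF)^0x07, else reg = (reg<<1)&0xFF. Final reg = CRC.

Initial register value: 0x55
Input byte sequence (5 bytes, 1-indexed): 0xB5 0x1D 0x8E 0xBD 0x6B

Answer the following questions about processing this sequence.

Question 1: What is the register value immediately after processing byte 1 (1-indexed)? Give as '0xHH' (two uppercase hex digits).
Answer: 0xAE

Derivation:
After byte 1 (0xB5): reg=0xAE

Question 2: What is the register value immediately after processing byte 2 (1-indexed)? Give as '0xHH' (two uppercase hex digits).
After byte 1 (0xB5): reg=0xAE
After byte 2 (0x1D): reg=0x10

Answer: 0x10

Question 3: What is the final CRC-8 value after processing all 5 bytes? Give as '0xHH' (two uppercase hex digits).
Answer: 0x35

Derivation:
After byte 1 (0xB5): reg=0xAE
After byte 2 (0x1D): reg=0x10
After byte 3 (0x8E): reg=0xD3
After byte 4 (0xBD): reg=0x0D
After byte 5 (0x6B): reg=0x35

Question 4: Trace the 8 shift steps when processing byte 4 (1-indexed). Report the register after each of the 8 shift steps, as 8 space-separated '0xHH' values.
After byte 1 (0xB5): reg=0xAE
After byte 2 (0x1D): reg=0x10
After byte 3 (0x8E): reg=0xD3
Register before byte 4: 0xD3
After XOR with byte 0xBD: 0x6E

Answer: 0xDC 0xBF 0x79 0xF2 0xE3 0xC1 0x85 0x0D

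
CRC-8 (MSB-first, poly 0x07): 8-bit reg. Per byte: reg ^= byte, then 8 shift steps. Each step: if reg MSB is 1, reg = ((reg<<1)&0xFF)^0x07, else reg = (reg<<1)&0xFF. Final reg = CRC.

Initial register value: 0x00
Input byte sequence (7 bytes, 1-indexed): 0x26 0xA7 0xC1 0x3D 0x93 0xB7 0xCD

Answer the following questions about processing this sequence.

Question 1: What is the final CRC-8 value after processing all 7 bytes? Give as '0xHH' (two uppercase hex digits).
Answer: 0x52

Derivation:
After byte 1 (0x26): reg=0xF2
After byte 2 (0xA7): reg=0xAC
After byte 3 (0xC1): reg=0x04
After byte 4 (0x3D): reg=0xAF
After byte 5 (0x93): reg=0xB4
After byte 6 (0xB7): reg=0x09
After byte 7 (0xCD): reg=0x52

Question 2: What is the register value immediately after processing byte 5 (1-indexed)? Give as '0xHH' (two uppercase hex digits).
Answer: 0xB4

Derivation:
After byte 1 (0x26): reg=0xF2
After byte 2 (0xA7): reg=0xAC
After byte 3 (0xC1): reg=0x04
After byte 4 (0x3D): reg=0xAF
After byte 5 (0x93): reg=0xB4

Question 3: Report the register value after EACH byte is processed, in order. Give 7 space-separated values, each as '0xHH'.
0xF2 0xAC 0x04 0xAF 0xB4 0x09 0x52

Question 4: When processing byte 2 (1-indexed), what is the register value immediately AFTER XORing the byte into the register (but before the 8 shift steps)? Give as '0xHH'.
Answer: 0x55

Derivation:
Register before byte 2: 0xF2
Byte 2: 0xA7
0xF2 XOR 0xA7 = 0x55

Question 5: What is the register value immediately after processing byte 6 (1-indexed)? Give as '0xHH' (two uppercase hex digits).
After byte 1 (0x26): reg=0xF2
After byte 2 (0xA7): reg=0xAC
After byte 3 (0xC1): reg=0x04
After byte 4 (0x3D): reg=0xAF
After byte 5 (0x93): reg=0xB4
After byte 6 (0xB7): reg=0x09

Answer: 0x09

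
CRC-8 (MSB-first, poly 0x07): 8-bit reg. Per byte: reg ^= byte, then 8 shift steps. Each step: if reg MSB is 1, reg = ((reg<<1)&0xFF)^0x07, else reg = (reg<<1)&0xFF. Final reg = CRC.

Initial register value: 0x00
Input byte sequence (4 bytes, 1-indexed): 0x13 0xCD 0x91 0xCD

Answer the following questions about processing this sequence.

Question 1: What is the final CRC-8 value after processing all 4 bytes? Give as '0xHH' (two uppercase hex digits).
After byte 1 (0x13): reg=0x79
After byte 2 (0xCD): reg=0x05
After byte 3 (0x91): reg=0xE5
After byte 4 (0xCD): reg=0xD8

Answer: 0xD8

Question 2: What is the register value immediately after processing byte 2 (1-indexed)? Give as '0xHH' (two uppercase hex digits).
Answer: 0x05

Derivation:
After byte 1 (0x13): reg=0x79
After byte 2 (0xCD): reg=0x05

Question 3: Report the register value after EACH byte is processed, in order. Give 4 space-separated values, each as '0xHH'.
0x79 0x05 0xE5 0xD8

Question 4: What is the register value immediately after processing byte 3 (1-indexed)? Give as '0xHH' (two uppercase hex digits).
After byte 1 (0x13): reg=0x79
After byte 2 (0xCD): reg=0x05
After byte 3 (0x91): reg=0xE5

Answer: 0xE5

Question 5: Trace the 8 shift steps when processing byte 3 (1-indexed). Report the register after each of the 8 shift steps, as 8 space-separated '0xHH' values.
Answer: 0x2F 0x5E 0xBC 0x7F 0xFE 0xFB 0xF1 0xE5

Derivation:
After byte 1 (0x13): reg=0x79
After byte 2 (0xCD): reg=0x05
Register before byte 3: 0x05
After XOR with byte 0x91: 0x94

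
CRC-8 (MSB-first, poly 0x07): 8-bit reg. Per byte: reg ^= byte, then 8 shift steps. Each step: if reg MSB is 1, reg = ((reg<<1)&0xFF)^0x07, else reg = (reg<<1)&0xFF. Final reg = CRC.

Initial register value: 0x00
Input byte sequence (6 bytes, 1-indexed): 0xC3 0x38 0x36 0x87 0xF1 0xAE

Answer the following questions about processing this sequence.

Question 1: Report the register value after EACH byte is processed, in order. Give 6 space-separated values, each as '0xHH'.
0x47 0x7A 0xE3 0x3B 0x78 0x2C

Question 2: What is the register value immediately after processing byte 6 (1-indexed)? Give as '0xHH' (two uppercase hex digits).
After byte 1 (0xC3): reg=0x47
After byte 2 (0x38): reg=0x7A
After byte 3 (0x36): reg=0xE3
After byte 4 (0x87): reg=0x3B
After byte 5 (0xF1): reg=0x78
After byte 6 (0xAE): reg=0x2C

Answer: 0x2C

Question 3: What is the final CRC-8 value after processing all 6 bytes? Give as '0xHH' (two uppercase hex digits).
After byte 1 (0xC3): reg=0x47
After byte 2 (0x38): reg=0x7A
After byte 3 (0x36): reg=0xE3
After byte 4 (0x87): reg=0x3B
After byte 5 (0xF1): reg=0x78
After byte 6 (0xAE): reg=0x2C

Answer: 0x2C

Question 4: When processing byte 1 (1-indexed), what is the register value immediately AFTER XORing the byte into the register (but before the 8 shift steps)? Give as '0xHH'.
Answer: 0xC3

Derivation:
Register before byte 1: 0x00
Byte 1: 0xC3
0x00 XOR 0xC3 = 0xC3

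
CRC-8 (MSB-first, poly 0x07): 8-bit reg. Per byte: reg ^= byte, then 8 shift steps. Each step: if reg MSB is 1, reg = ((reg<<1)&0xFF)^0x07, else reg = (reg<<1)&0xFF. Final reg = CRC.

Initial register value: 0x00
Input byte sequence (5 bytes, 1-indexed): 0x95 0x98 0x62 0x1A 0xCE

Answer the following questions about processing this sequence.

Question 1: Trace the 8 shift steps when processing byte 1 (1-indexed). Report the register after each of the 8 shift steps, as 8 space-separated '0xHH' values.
Answer: 0x2D 0x5A 0xB4 0x6F 0xDE 0xBB 0x71 0xE2

Derivation:
Register before byte 1: 0x00
After XOR with byte 0x95: 0x95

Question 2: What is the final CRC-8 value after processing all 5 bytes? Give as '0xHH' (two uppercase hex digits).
Answer: 0x0C

Derivation:
After byte 1 (0x95): reg=0xE2
After byte 2 (0x98): reg=0x61
After byte 3 (0x62): reg=0x09
After byte 4 (0x1A): reg=0x79
After byte 5 (0xCE): reg=0x0C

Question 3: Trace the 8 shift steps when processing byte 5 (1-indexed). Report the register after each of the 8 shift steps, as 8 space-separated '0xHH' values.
Answer: 0x69 0xD2 0xA3 0x41 0x82 0x03 0x06 0x0C

Derivation:
After byte 1 (0x95): reg=0xE2
After byte 2 (0x98): reg=0x61
After byte 3 (0x62): reg=0x09
After byte 4 (0x1A): reg=0x79
Register before byte 5: 0x79
After XOR with byte 0xCE: 0xB7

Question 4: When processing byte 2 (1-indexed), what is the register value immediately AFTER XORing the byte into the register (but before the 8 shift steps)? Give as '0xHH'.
Answer: 0x7A

Derivation:
Register before byte 2: 0xE2
Byte 2: 0x98
0xE2 XOR 0x98 = 0x7A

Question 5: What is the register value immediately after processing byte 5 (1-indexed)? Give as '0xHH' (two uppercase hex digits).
Answer: 0x0C

Derivation:
After byte 1 (0x95): reg=0xE2
After byte 2 (0x98): reg=0x61
After byte 3 (0x62): reg=0x09
After byte 4 (0x1A): reg=0x79
After byte 5 (0xCE): reg=0x0C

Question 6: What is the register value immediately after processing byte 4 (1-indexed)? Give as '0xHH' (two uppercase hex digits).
After byte 1 (0x95): reg=0xE2
After byte 2 (0x98): reg=0x61
After byte 3 (0x62): reg=0x09
After byte 4 (0x1A): reg=0x79

Answer: 0x79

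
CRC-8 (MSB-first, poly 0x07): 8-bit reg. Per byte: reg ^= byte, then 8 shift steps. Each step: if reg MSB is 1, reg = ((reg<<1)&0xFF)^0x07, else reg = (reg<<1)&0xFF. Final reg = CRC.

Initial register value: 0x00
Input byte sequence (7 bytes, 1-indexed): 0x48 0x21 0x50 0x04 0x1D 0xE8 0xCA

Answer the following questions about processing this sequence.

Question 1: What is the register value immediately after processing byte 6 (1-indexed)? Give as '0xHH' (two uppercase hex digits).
Answer: 0x40

Derivation:
After byte 1 (0x48): reg=0xFF
After byte 2 (0x21): reg=0x14
After byte 3 (0x50): reg=0xDB
After byte 4 (0x04): reg=0x13
After byte 5 (0x1D): reg=0x2A
After byte 6 (0xE8): reg=0x40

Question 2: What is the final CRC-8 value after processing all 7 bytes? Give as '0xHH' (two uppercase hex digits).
After byte 1 (0x48): reg=0xFF
After byte 2 (0x21): reg=0x14
After byte 3 (0x50): reg=0xDB
After byte 4 (0x04): reg=0x13
After byte 5 (0x1D): reg=0x2A
After byte 6 (0xE8): reg=0x40
After byte 7 (0xCA): reg=0xBF

Answer: 0xBF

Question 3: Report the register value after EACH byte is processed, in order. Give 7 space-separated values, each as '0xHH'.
0xFF 0x14 0xDB 0x13 0x2A 0x40 0xBF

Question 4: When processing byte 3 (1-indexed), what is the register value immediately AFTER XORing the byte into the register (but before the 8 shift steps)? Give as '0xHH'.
Answer: 0x44

Derivation:
Register before byte 3: 0x14
Byte 3: 0x50
0x14 XOR 0x50 = 0x44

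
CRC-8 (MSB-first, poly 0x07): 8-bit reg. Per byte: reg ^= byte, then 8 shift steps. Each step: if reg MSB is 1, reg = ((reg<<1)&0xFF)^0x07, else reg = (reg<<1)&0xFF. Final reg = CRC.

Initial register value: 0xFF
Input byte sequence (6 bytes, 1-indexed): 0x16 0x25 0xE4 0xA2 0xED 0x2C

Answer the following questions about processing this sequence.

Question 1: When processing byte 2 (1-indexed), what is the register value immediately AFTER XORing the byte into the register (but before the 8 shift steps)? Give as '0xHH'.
Answer: 0xB4

Derivation:
Register before byte 2: 0x91
Byte 2: 0x25
0x91 XOR 0x25 = 0xB4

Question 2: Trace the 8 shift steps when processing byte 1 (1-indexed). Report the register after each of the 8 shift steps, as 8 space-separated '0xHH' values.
Register before byte 1: 0xFF
After XOR with byte 0x16: 0xE9

Answer: 0xD5 0xAD 0x5D 0xBA 0x73 0xE6 0xCB 0x91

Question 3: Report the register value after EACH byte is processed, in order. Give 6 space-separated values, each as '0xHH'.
0x91 0x05 0xA9 0x31 0x1A 0x82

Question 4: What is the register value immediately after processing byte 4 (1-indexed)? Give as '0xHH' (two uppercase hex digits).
Answer: 0x31

Derivation:
After byte 1 (0x16): reg=0x91
After byte 2 (0x25): reg=0x05
After byte 3 (0xE4): reg=0xA9
After byte 4 (0xA2): reg=0x31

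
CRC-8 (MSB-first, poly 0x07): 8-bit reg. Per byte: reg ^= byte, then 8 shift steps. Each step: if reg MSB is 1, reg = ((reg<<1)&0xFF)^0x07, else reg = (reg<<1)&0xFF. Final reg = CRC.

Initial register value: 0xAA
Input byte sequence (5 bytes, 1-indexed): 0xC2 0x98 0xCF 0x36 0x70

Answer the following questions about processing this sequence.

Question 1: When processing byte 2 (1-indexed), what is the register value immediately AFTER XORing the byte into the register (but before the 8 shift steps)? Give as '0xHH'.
Register before byte 2: 0x1F
Byte 2: 0x98
0x1F XOR 0x98 = 0x87

Answer: 0x87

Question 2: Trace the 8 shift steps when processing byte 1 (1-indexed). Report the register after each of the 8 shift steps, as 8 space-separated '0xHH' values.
Register before byte 1: 0xAA
After XOR with byte 0xC2: 0x68

Answer: 0xD0 0xA7 0x49 0x92 0x23 0x46 0x8C 0x1F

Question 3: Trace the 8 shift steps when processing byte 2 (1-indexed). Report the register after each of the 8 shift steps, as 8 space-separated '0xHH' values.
After byte 1 (0xC2): reg=0x1F
Register before byte 2: 0x1F
After XOR with byte 0x98: 0x87

Answer: 0x09 0x12 0x24 0x48 0x90 0x27 0x4E 0x9C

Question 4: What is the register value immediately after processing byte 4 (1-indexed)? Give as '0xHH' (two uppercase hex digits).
After byte 1 (0xC2): reg=0x1F
After byte 2 (0x98): reg=0x9C
After byte 3 (0xCF): reg=0xBE
After byte 4 (0x36): reg=0xB1

Answer: 0xB1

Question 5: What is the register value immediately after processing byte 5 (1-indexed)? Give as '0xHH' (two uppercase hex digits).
After byte 1 (0xC2): reg=0x1F
After byte 2 (0x98): reg=0x9C
After byte 3 (0xCF): reg=0xBE
After byte 4 (0x36): reg=0xB1
After byte 5 (0x70): reg=0x49

Answer: 0x49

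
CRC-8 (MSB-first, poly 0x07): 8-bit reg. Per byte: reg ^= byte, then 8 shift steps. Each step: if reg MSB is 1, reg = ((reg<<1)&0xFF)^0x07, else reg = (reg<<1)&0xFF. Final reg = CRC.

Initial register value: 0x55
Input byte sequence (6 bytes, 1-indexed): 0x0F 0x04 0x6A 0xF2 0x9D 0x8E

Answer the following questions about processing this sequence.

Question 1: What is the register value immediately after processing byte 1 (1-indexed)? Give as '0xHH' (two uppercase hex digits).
Answer: 0x81

Derivation:
After byte 1 (0x0F): reg=0x81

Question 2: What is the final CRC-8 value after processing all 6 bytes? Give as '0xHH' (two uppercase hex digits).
Answer: 0xA2

Derivation:
After byte 1 (0x0F): reg=0x81
After byte 2 (0x04): reg=0x92
After byte 3 (0x6A): reg=0xE6
After byte 4 (0xF2): reg=0x6C
After byte 5 (0x9D): reg=0xD9
After byte 6 (0x8E): reg=0xA2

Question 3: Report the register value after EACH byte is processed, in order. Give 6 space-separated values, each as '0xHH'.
0x81 0x92 0xE6 0x6C 0xD9 0xA2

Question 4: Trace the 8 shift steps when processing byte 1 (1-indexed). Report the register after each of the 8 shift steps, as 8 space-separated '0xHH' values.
Answer: 0xB4 0x6F 0xDE 0xBB 0x71 0xE2 0xC3 0x81

Derivation:
Register before byte 1: 0x55
After XOR with byte 0x0F: 0x5A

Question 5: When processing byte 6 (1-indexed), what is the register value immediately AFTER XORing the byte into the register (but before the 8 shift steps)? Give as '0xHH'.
Register before byte 6: 0xD9
Byte 6: 0x8E
0xD9 XOR 0x8E = 0x57

Answer: 0x57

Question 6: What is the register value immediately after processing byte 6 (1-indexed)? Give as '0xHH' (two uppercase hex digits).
Answer: 0xA2

Derivation:
After byte 1 (0x0F): reg=0x81
After byte 2 (0x04): reg=0x92
After byte 3 (0x6A): reg=0xE6
After byte 4 (0xF2): reg=0x6C
After byte 5 (0x9D): reg=0xD9
After byte 6 (0x8E): reg=0xA2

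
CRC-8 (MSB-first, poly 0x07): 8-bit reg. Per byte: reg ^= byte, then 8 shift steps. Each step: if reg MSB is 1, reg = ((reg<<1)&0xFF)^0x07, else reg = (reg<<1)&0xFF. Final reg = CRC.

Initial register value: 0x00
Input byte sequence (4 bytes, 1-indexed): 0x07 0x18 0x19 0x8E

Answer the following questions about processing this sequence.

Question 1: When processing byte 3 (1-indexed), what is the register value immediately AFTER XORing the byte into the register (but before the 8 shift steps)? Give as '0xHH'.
Register before byte 3: 0x23
Byte 3: 0x19
0x23 XOR 0x19 = 0x3A

Answer: 0x3A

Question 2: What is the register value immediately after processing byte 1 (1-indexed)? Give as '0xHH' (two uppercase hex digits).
After byte 1 (0x07): reg=0x15

Answer: 0x15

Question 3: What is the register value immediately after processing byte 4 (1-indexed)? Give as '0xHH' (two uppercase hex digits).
After byte 1 (0x07): reg=0x15
After byte 2 (0x18): reg=0x23
After byte 3 (0x19): reg=0xA6
After byte 4 (0x8E): reg=0xD8

Answer: 0xD8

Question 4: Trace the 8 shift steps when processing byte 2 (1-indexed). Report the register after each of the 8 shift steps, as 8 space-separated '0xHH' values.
Answer: 0x1A 0x34 0x68 0xD0 0xA7 0x49 0x92 0x23

Derivation:
After byte 1 (0x07): reg=0x15
Register before byte 2: 0x15
After XOR with byte 0x18: 0x0D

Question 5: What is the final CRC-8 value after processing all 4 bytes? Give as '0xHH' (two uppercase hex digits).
Answer: 0xD8

Derivation:
After byte 1 (0x07): reg=0x15
After byte 2 (0x18): reg=0x23
After byte 3 (0x19): reg=0xA6
After byte 4 (0x8E): reg=0xD8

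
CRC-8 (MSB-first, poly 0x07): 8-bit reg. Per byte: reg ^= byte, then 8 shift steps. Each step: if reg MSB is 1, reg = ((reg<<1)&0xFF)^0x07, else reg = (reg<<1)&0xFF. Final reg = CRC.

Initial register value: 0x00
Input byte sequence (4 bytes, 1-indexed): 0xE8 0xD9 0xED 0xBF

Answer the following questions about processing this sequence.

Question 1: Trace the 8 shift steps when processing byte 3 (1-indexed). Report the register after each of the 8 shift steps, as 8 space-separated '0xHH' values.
After byte 1 (0xE8): reg=0x96
After byte 2 (0xD9): reg=0xEA
Register before byte 3: 0xEA
After XOR with byte 0xED: 0x07

Answer: 0x0E 0x1C 0x38 0x70 0xE0 0xC7 0x89 0x15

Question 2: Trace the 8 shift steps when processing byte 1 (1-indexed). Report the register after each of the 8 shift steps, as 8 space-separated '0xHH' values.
Answer: 0xD7 0xA9 0x55 0xAA 0x53 0xA6 0x4B 0x96

Derivation:
Register before byte 1: 0x00
After XOR with byte 0xE8: 0xE8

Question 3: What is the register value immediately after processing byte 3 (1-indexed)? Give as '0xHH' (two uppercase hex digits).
Answer: 0x15

Derivation:
After byte 1 (0xE8): reg=0x96
After byte 2 (0xD9): reg=0xEA
After byte 3 (0xED): reg=0x15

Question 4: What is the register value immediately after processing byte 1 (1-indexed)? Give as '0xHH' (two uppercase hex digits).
Answer: 0x96

Derivation:
After byte 1 (0xE8): reg=0x96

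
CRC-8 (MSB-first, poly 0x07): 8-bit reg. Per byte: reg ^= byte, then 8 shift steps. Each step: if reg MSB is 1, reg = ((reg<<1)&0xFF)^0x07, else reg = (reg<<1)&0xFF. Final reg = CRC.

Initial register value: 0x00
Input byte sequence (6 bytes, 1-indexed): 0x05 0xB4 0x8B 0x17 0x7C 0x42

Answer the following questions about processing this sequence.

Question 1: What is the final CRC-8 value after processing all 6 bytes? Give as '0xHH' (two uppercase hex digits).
After byte 1 (0x05): reg=0x1B
After byte 2 (0xB4): reg=0x44
After byte 3 (0x8B): reg=0x63
After byte 4 (0x17): reg=0x4B
After byte 5 (0x7C): reg=0x85
After byte 6 (0x42): reg=0x5B

Answer: 0x5B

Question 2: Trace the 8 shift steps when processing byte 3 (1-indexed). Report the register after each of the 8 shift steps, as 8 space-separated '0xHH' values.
After byte 1 (0x05): reg=0x1B
After byte 2 (0xB4): reg=0x44
Register before byte 3: 0x44
After XOR with byte 0x8B: 0xCF

Answer: 0x99 0x35 0x6A 0xD4 0xAF 0x59 0xB2 0x63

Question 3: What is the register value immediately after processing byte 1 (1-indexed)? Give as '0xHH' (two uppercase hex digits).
Answer: 0x1B

Derivation:
After byte 1 (0x05): reg=0x1B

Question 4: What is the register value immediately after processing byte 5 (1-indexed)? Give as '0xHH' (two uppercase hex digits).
Answer: 0x85

Derivation:
After byte 1 (0x05): reg=0x1B
After byte 2 (0xB4): reg=0x44
After byte 3 (0x8B): reg=0x63
After byte 4 (0x17): reg=0x4B
After byte 5 (0x7C): reg=0x85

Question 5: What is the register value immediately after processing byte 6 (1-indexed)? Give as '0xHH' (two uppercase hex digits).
After byte 1 (0x05): reg=0x1B
After byte 2 (0xB4): reg=0x44
After byte 3 (0x8B): reg=0x63
After byte 4 (0x17): reg=0x4B
After byte 5 (0x7C): reg=0x85
After byte 6 (0x42): reg=0x5B

Answer: 0x5B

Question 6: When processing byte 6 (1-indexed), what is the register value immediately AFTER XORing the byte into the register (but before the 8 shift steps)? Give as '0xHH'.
Register before byte 6: 0x85
Byte 6: 0x42
0x85 XOR 0x42 = 0xC7

Answer: 0xC7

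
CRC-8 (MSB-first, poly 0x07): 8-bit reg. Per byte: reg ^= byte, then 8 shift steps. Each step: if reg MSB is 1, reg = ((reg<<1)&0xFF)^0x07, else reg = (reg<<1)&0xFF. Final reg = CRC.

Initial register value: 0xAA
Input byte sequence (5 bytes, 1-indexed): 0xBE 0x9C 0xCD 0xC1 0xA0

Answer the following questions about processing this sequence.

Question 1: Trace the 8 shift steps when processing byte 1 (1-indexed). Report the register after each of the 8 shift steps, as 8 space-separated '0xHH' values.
Answer: 0x28 0x50 0xA0 0x47 0x8E 0x1B 0x36 0x6C

Derivation:
Register before byte 1: 0xAA
After XOR with byte 0xBE: 0x14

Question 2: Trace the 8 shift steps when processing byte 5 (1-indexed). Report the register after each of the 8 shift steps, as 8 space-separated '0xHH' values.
After byte 1 (0xBE): reg=0x6C
After byte 2 (0x9C): reg=0xDE
After byte 3 (0xCD): reg=0x79
After byte 4 (0xC1): reg=0x21
Register before byte 5: 0x21
After XOR with byte 0xA0: 0x81

Answer: 0x05 0x0A 0x14 0x28 0x50 0xA0 0x47 0x8E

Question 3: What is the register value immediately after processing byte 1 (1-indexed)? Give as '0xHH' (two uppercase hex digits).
Answer: 0x6C

Derivation:
After byte 1 (0xBE): reg=0x6C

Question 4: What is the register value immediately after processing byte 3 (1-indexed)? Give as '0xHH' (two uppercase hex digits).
Answer: 0x79

Derivation:
After byte 1 (0xBE): reg=0x6C
After byte 2 (0x9C): reg=0xDE
After byte 3 (0xCD): reg=0x79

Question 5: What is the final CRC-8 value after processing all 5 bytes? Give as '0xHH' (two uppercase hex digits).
After byte 1 (0xBE): reg=0x6C
After byte 2 (0x9C): reg=0xDE
After byte 3 (0xCD): reg=0x79
After byte 4 (0xC1): reg=0x21
After byte 5 (0xA0): reg=0x8E

Answer: 0x8E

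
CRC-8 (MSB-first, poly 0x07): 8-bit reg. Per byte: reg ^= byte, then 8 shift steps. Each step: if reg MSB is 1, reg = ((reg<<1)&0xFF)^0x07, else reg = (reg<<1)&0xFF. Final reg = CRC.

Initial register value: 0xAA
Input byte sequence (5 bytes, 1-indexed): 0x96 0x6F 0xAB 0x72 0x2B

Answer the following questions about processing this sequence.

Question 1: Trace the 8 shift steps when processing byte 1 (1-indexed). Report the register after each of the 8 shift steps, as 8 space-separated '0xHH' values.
Answer: 0x78 0xF0 0xE7 0xC9 0x95 0x2D 0x5A 0xB4

Derivation:
Register before byte 1: 0xAA
After XOR with byte 0x96: 0x3C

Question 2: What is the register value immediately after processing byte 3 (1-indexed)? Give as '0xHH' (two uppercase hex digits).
Answer: 0x75

Derivation:
After byte 1 (0x96): reg=0xB4
After byte 2 (0x6F): reg=0x0F
After byte 3 (0xAB): reg=0x75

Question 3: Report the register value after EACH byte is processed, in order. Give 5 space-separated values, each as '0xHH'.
0xB4 0x0F 0x75 0x15 0xBA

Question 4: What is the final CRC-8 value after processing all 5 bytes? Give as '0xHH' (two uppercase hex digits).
Answer: 0xBA

Derivation:
After byte 1 (0x96): reg=0xB4
After byte 2 (0x6F): reg=0x0F
After byte 3 (0xAB): reg=0x75
After byte 4 (0x72): reg=0x15
After byte 5 (0x2B): reg=0xBA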